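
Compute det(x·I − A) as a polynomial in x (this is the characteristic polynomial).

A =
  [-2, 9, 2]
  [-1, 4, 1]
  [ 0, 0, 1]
x^3 - 3*x^2 + 3*x - 1

Expanding det(x·I − A) (e.g. by cofactor expansion or by noting that A is similar to its Jordan form J, which has the same characteristic polynomial as A) gives
  χ_A(x) = x^3 - 3*x^2 + 3*x - 1
which factors as (x - 1)^3. The eigenvalues (with algebraic multiplicities) are λ = 1 with multiplicity 3.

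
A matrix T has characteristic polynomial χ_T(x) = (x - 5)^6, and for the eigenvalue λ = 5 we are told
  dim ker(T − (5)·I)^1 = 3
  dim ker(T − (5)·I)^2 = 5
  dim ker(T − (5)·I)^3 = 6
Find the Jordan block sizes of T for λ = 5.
Block sizes for λ = 5: [3, 2, 1]

From the dimensions of kernels of powers, the number of Jordan blocks of size at least j is d_j − d_{j−1} where d_j = dim ker(N^j) (with d_0 = 0). Computing the differences gives [3, 2, 1].
The number of blocks of size exactly k is (#blocks of size ≥ k) − (#blocks of size ≥ k + 1), so the partition is: 1 block(s) of size 1, 1 block(s) of size 2, 1 block(s) of size 3.
In nonincreasing order the block sizes are [3, 2, 1].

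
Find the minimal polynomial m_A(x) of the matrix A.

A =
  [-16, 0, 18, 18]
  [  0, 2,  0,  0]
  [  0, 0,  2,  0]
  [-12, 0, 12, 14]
x^2 + 2*x - 8

The characteristic polynomial is χ_A(x) = (x - 2)^3*(x + 4), so the eigenvalues are known. The minimal polynomial is
  m_A(x) = Π_λ (x − λ)^{k_λ}
where k_λ is the size of the *largest* Jordan block for λ (equivalently, the smallest k with (A − λI)^k v = 0 for every generalised eigenvector v of λ).

  λ = -4: largest Jordan block has size 1, contributing (x + 4)
  λ = 2: largest Jordan block has size 1, contributing (x − 2)

So m_A(x) = (x - 2)*(x + 4) = x^2 + 2*x - 8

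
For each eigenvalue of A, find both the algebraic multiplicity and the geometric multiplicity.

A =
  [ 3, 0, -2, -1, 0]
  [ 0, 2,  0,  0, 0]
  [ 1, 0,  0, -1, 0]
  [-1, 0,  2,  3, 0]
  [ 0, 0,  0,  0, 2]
λ = 2: alg = 5, geom = 4

Step 1 — factor the characteristic polynomial to read off the algebraic multiplicities:
  χ_A(x) = (x - 2)^5

Step 2 — compute geometric multiplicities via the rank-nullity identity g(λ) = n − rank(A − λI):
  rank(A − (2)·I) = 1, so dim ker(A − (2)·I) = n − 1 = 4

Summary:
  λ = 2: algebraic multiplicity = 5, geometric multiplicity = 4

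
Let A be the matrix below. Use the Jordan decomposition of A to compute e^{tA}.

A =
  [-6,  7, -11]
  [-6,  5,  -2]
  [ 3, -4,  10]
e^{tA} =
  [3*t^2*exp(3*t) - 9*t*exp(3*t) + exp(3*t), -5*t^2*exp(3*t)/2 + 7*t*exp(3*t), 4*t^2*exp(3*t) - 11*t*exp(3*t)]
  [18*t^2*exp(3*t) - 6*t*exp(3*t), -15*t^2*exp(3*t) + 2*t*exp(3*t) + exp(3*t), 24*t^2*exp(3*t) - 2*t*exp(3*t)]
  [9*t^2*exp(3*t) + 3*t*exp(3*t), -15*t^2*exp(3*t)/2 - 4*t*exp(3*t), 12*t^2*exp(3*t) + 7*t*exp(3*t) + exp(3*t)]

Strategy: write A = P · J · P⁻¹ where J is a Jordan canonical form, so e^{tA} = P · e^{tJ} · P⁻¹, and e^{tJ} can be computed block-by-block.

A has Jordan form
J =
  [3, 1, 0]
  [0, 3, 1]
  [0, 0, 3]
(up to reordering of blocks).

Per-block formulas:
  For a 3×3 Jordan block J_3(3): exp(t · J_3(3)) = e^(3t)·(I + t·N + (t^2/2)·N^2), where N is the 3×3 nilpotent shift.

After assembling e^{tJ} and conjugating by P, we get:

e^{tA} =
  [3*t^2*exp(3*t) - 9*t*exp(3*t) + exp(3*t), -5*t^2*exp(3*t)/2 + 7*t*exp(3*t), 4*t^2*exp(3*t) - 11*t*exp(3*t)]
  [18*t^2*exp(3*t) - 6*t*exp(3*t), -15*t^2*exp(3*t) + 2*t*exp(3*t) + exp(3*t), 24*t^2*exp(3*t) - 2*t*exp(3*t)]
  [9*t^2*exp(3*t) + 3*t*exp(3*t), -15*t^2*exp(3*t)/2 - 4*t*exp(3*t), 12*t^2*exp(3*t) + 7*t*exp(3*t) + exp(3*t)]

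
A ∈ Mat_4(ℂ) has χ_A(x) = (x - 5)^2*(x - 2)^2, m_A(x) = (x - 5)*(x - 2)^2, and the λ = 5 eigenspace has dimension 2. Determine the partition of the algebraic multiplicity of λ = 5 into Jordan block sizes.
Block sizes for λ = 5: [1, 1]

Step 1 — from the characteristic polynomial, algebraic multiplicity of λ = 5 is 2. From dim ker(A − (5)·I) = 2, there are exactly 2 Jordan blocks for λ = 5.
Step 2 — from the minimal polynomial, the factor (x − 5) tells us the largest block for λ = 5 has size 1.
Step 3 — with total size 2, 2 blocks, and largest block 1, the block sizes (in nonincreasing order) are [1, 1].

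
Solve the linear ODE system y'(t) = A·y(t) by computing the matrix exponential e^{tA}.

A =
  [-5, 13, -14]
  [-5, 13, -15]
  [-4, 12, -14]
e^{tA} =
  [-3*t*exp(-2*t) + exp(-2*t), -6*t^2*exp(-2*t) + 13*t*exp(-2*t), 15*t^2*exp(-2*t)/2 - 14*t*exp(-2*t)]
  [-5*t*exp(-2*t), -10*t^2*exp(-2*t) + 15*t*exp(-2*t) + exp(-2*t), 25*t^2*exp(-2*t)/2 - 15*t*exp(-2*t)]
  [-4*t*exp(-2*t), -8*t^2*exp(-2*t) + 12*t*exp(-2*t), 10*t^2*exp(-2*t) - 12*t*exp(-2*t) + exp(-2*t)]

Strategy: write A = P · J · P⁻¹ where J is a Jordan canonical form, so e^{tA} = P · e^{tJ} · P⁻¹, and e^{tJ} can be computed block-by-block.

A has Jordan form
J =
  [-2,  1,  0]
  [ 0, -2,  1]
  [ 0,  0, -2]
(up to reordering of blocks).

Per-block formulas:
  For a 3×3 Jordan block J_3(-2): exp(t · J_3(-2)) = e^(-2t)·(I + t·N + (t^2/2)·N^2), where N is the 3×3 nilpotent shift.

After assembling e^{tJ} and conjugating by P, we get:

e^{tA} =
  [-3*t*exp(-2*t) + exp(-2*t), -6*t^2*exp(-2*t) + 13*t*exp(-2*t), 15*t^2*exp(-2*t)/2 - 14*t*exp(-2*t)]
  [-5*t*exp(-2*t), -10*t^2*exp(-2*t) + 15*t*exp(-2*t) + exp(-2*t), 25*t^2*exp(-2*t)/2 - 15*t*exp(-2*t)]
  [-4*t*exp(-2*t), -8*t^2*exp(-2*t) + 12*t*exp(-2*t), 10*t^2*exp(-2*t) - 12*t*exp(-2*t) + exp(-2*t)]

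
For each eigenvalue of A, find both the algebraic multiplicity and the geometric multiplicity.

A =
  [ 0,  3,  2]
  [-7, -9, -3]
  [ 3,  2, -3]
λ = -4: alg = 3, geom = 1

Step 1 — factor the characteristic polynomial to read off the algebraic multiplicities:
  χ_A(x) = (x + 4)^3

Step 2 — compute geometric multiplicities via the rank-nullity identity g(λ) = n − rank(A − λI):
  rank(A − (-4)·I) = 2, so dim ker(A − (-4)·I) = n − 2 = 1

Summary:
  λ = -4: algebraic multiplicity = 3, geometric multiplicity = 1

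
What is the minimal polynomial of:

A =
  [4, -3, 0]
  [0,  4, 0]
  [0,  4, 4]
x^2 - 8*x + 16

The characteristic polynomial is χ_A(x) = (x - 4)^3, so the eigenvalues are known. The minimal polynomial is
  m_A(x) = Π_λ (x − λ)^{k_λ}
where k_λ is the size of the *largest* Jordan block for λ (equivalently, the smallest k with (A − λI)^k v = 0 for every generalised eigenvector v of λ).

  λ = 4: largest Jordan block has size 2, contributing (x − 4)^2

So m_A(x) = (x - 4)^2 = x^2 - 8*x + 16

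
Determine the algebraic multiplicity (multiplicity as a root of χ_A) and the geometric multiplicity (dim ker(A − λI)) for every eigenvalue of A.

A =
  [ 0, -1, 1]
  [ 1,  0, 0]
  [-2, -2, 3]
λ = 1: alg = 3, geom = 1

Step 1 — factor the characteristic polynomial to read off the algebraic multiplicities:
  χ_A(x) = (x - 1)^3

Step 2 — compute geometric multiplicities via the rank-nullity identity g(λ) = n − rank(A − λI):
  rank(A − (1)·I) = 2, so dim ker(A − (1)·I) = n − 2 = 1

Summary:
  λ = 1: algebraic multiplicity = 3, geometric multiplicity = 1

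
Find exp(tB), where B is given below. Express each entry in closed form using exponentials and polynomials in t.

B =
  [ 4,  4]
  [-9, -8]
e^{tB} =
  [6*t*exp(-2*t) + exp(-2*t), 4*t*exp(-2*t)]
  [-9*t*exp(-2*t), -6*t*exp(-2*t) + exp(-2*t)]

Strategy: write B = P · J · P⁻¹ where J is a Jordan canonical form, so e^{tB} = P · e^{tJ} · P⁻¹, and e^{tJ} can be computed block-by-block.

B has Jordan form
J =
  [-2,  1]
  [ 0, -2]
(up to reordering of blocks).

Per-block formulas:
  For a 2×2 Jordan block J_2(-2): exp(t · J_2(-2)) = e^(-2t)·(I + t·N), where N is the 2×2 nilpotent shift.

After assembling e^{tJ} and conjugating by P, we get:

e^{tB} =
  [6*t*exp(-2*t) + exp(-2*t), 4*t*exp(-2*t)]
  [-9*t*exp(-2*t), -6*t*exp(-2*t) + exp(-2*t)]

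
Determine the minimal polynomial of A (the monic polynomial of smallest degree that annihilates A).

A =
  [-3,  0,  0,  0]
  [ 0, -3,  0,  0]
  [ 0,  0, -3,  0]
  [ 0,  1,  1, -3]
x^2 + 6*x + 9

The characteristic polynomial is χ_A(x) = (x + 3)^4, so the eigenvalues are known. The minimal polynomial is
  m_A(x) = Π_λ (x − λ)^{k_λ}
where k_λ is the size of the *largest* Jordan block for λ (equivalently, the smallest k with (A − λI)^k v = 0 for every generalised eigenvector v of λ).

  λ = -3: largest Jordan block has size 2, contributing (x + 3)^2

So m_A(x) = (x + 3)^2 = x^2 + 6*x + 9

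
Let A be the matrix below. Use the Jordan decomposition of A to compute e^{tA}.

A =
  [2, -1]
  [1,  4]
e^{tA} =
  [-t*exp(3*t) + exp(3*t), -t*exp(3*t)]
  [t*exp(3*t), t*exp(3*t) + exp(3*t)]

Strategy: write A = P · J · P⁻¹ where J is a Jordan canonical form, so e^{tA} = P · e^{tJ} · P⁻¹, and e^{tJ} can be computed block-by-block.

A has Jordan form
J =
  [3, 1]
  [0, 3]
(up to reordering of blocks).

Per-block formulas:
  For a 2×2 Jordan block J_2(3): exp(t · J_2(3)) = e^(3t)·(I + t·N), where N is the 2×2 nilpotent shift.

After assembling e^{tJ} and conjugating by P, we get:

e^{tA} =
  [-t*exp(3*t) + exp(3*t), -t*exp(3*t)]
  [t*exp(3*t), t*exp(3*t) + exp(3*t)]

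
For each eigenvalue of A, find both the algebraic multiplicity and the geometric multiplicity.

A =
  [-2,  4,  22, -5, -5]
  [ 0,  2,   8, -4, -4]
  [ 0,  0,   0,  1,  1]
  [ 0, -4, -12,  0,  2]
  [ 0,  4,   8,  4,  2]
λ = -2: alg = 2, geom = 2; λ = 2: alg = 3, geom = 2

Step 1 — factor the characteristic polynomial to read off the algebraic multiplicities:
  χ_A(x) = (x - 2)^3*(x + 2)^2

Step 2 — compute geometric multiplicities via the rank-nullity identity g(λ) = n − rank(A − λI):
  rank(A − (-2)·I) = 3, so dim ker(A − (-2)·I) = n − 3 = 2
  rank(A − (2)·I) = 3, so dim ker(A − (2)·I) = n − 3 = 2

Summary:
  λ = -2: algebraic multiplicity = 2, geometric multiplicity = 2
  λ = 2: algebraic multiplicity = 3, geometric multiplicity = 2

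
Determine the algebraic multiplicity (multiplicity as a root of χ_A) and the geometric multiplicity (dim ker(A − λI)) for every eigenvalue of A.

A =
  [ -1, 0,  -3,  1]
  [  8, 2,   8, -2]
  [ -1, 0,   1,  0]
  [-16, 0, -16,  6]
λ = 2: alg = 4, geom = 2

Step 1 — factor the characteristic polynomial to read off the algebraic multiplicities:
  χ_A(x) = (x - 2)^4

Step 2 — compute geometric multiplicities via the rank-nullity identity g(λ) = n − rank(A − λI):
  rank(A − (2)·I) = 2, so dim ker(A − (2)·I) = n − 2 = 2

Summary:
  λ = 2: algebraic multiplicity = 4, geometric multiplicity = 2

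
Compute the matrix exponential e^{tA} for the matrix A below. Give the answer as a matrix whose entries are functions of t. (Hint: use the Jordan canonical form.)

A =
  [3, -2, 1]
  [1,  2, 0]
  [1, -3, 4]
e^{tA} =
  [-t^2*exp(3*t)/2 + exp(3*t), -t^2*exp(3*t)/2 - 2*t*exp(3*t), t^2*exp(3*t)/2 + t*exp(3*t)]
  [-t^2*exp(3*t)/2 + t*exp(3*t), -t^2*exp(3*t)/2 - t*exp(3*t) + exp(3*t), t^2*exp(3*t)/2]
  [-t^2*exp(3*t) + t*exp(3*t), -t^2*exp(3*t) - 3*t*exp(3*t), t^2*exp(3*t) + t*exp(3*t) + exp(3*t)]

Strategy: write A = P · J · P⁻¹ where J is a Jordan canonical form, so e^{tA} = P · e^{tJ} · P⁻¹, and e^{tJ} can be computed block-by-block.

A has Jordan form
J =
  [3, 1, 0]
  [0, 3, 1]
  [0, 0, 3]
(up to reordering of blocks).

Per-block formulas:
  For a 3×3 Jordan block J_3(3): exp(t · J_3(3)) = e^(3t)·(I + t·N + (t^2/2)·N^2), where N is the 3×3 nilpotent shift.

After assembling e^{tJ} and conjugating by P, we get:

e^{tA} =
  [-t^2*exp(3*t)/2 + exp(3*t), -t^2*exp(3*t)/2 - 2*t*exp(3*t), t^2*exp(3*t)/2 + t*exp(3*t)]
  [-t^2*exp(3*t)/2 + t*exp(3*t), -t^2*exp(3*t)/2 - t*exp(3*t) + exp(3*t), t^2*exp(3*t)/2]
  [-t^2*exp(3*t) + t*exp(3*t), -t^2*exp(3*t) - 3*t*exp(3*t), t^2*exp(3*t) + t*exp(3*t) + exp(3*t)]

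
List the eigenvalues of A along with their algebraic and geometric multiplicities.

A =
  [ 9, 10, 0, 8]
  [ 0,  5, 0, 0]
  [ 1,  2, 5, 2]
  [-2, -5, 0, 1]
λ = 5: alg = 4, geom = 2

Step 1 — factor the characteristic polynomial to read off the algebraic multiplicities:
  χ_A(x) = (x - 5)^4

Step 2 — compute geometric multiplicities via the rank-nullity identity g(λ) = n − rank(A − λI):
  rank(A − (5)·I) = 2, so dim ker(A − (5)·I) = n − 2 = 2

Summary:
  λ = 5: algebraic multiplicity = 4, geometric multiplicity = 2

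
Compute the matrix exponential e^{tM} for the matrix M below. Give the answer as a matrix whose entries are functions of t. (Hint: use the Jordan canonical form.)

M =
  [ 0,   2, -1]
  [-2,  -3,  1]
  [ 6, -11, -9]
e^{tM} =
  [3*t^2*exp(-4*t) + 4*t*exp(-4*t) + exp(-4*t), 21*t^2*exp(-4*t)/2 + 2*t*exp(-4*t), 3*t^2*exp(-4*t)/2 - t*exp(-4*t)]
  [-2*t^2*exp(-4*t) - 2*t*exp(-4*t), -7*t^2*exp(-4*t) + t*exp(-4*t) + exp(-4*t), -t^2*exp(-4*t) + t*exp(-4*t)]
  [8*t^2*exp(-4*t) + 6*t*exp(-4*t), 28*t^2*exp(-4*t) - 11*t*exp(-4*t), 4*t^2*exp(-4*t) - 5*t*exp(-4*t) + exp(-4*t)]

Strategy: write M = P · J · P⁻¹ where J is a Jordan canonical form, so e^{tM} = P · e^{tJ} · P⁻¹, and e^{tJ} can be computed block-by-block.

M has Jordan form
J =
  [-4,  1,  0]
  [ 0, -4,  1]
  [ 0,  0, -4]
(up to reordering of blocks).

Per-block formulas:
  For a 3×3 Jordan block J_3(-4): exp(t · J_3(-4)) = e^(-4t)·(I + t·N + (t^2/2)·N^2), where N is the 3×3 nilpotent shift.

After assembling e^{tJ} and conjugating by P, we get:

e^{tM} =
  [3*t^2*exp(-4*t) + 4*t*exp(-4*t) + exp(-4*t), 21*t^2*exp(-4*t)/2 + 2*t*exp(-4*t), 3*t^2*exp(-4*t)/2 - t*exp(-4*t)]
  [-2*t^2*exp(-4*t) - 2*t*exp(-4*t), -7*t^2*exp(-4*t) + t*exp(-4*t) + exp(-4*t), -t^2*exp(-4*t) + t*exp(-4*t)]
  [8*t^2*exp(-4*t) + 6*t*exp(-4*t), 28*t^2*exp(-4*t) - 11*t*exp(-4*t), 4*t^2*exp(-4*t) - 5*t*exp(-4*t) + exp(-4*t)]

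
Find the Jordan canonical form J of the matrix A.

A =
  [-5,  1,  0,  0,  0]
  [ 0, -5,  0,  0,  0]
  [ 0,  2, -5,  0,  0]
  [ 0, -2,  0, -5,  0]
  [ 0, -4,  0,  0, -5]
J_2(-5) ⊕ J_1(-5) ⊕ J_1(-5) ⊕ J_1(-5)

The characteristic polynomial is
  det(x·I − A) = x^5 + 25*x^4 + 250*x^3 + 1250*x^2 + 3125*x + 3125 = (x + 5)^5

Eigenvalues and multiplicities (the geometric multiplicity of λ is n − rank(A − λI), which equals the number of Jordan blocks for λ):
  λ = -5: algebraic multiplicity = 5, geometric multiplicity = 4

Determining the block sizes for each eigenvalue:
  λ = -5: 4 blocks summing to 5 forces exactly one block of size 2 and the rest size 1 → block sizes [2, 1, 1, 1]

Assembling the blocks gives a Jordan form
J =
  [-5,  1,  0,  0,  0]
  [ 0, -5,  0,  0,  0]
  [ 0,  0, -5,  0,  0]
  [ 0,  0,  0, -5,  0]
  [ 0,  0,  0,  0, -5]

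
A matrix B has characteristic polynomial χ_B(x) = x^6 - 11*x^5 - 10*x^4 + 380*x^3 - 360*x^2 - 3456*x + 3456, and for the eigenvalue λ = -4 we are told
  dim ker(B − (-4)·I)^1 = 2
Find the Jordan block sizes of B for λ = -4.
Block sizes for λ = -4: [1, 1]

From the dimensions of kernels of powers, the number of Jordan blocks of size at least j is d_j − d_{j−1} where d_j = dim ker(N^j) (with d_0 = 0). Computing the differences gives [2].
The number of blocks of size exactly k is (#blocks of size ≥ k) − (#blocks of size ≥ k + 1), so the partition is: 2 block(s) of size 1.
In nonincreasing order the block sizes are [1, 1].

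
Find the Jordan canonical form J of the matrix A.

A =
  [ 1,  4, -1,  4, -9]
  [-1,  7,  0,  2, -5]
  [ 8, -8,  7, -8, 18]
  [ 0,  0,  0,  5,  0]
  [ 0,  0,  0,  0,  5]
J_3(5) ⊕ J_1(5) ⊕ J_1(5)

The characteristic polynomial is
  det(x·I − A) = x^5 - 25*x^4 + 250*x^3 - 1250*x^2 + 3125*x - 3125 = (x - 5)^5

Eigenvalues and multiplicities (the geometric multiplicity of λ is n − rank(A − λI), which equals the number of Jordan blocks for λ):
  λ = 5: algebraic multiplicity = 5, geometric multiplicity = 3

Determining the block sizes for each eigenvalue:
  λ = 5: with am = 5 and gm = 3, the partition is not yet determined (e.g. several partitions of 5 into 3 parts exist). Let N = A − (5)·I. Computing rank(N^1) = 2, rank(N^2) = 1, rank(N^3) = 0; the number of blocks of size ≥ j is rank(N^{j−1}) − rank(N^j), giving [3, 1, 1]. So we have 1 block(s) of size 3, 2 block(s) of size 1 → block sizes [3, 1, 1]

Assembling the blocks gives a Jordan form
J =
  [5, 1, 0, 0, 0]
  [0, 5, 1, 0, 0]
  [0, 0, 5, 0, 0]
  [0, 0, 0, 5, 0]
  [0, 0, 0, 0, 5]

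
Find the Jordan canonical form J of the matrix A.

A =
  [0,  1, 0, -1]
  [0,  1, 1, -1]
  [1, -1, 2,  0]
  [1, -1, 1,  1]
J_2(1) ⊕ J_2(1)

The characteristic polynomial is
  det(x·I − A) = x^4 - 4*x^3 + 6*x^2 - 4*x + 1 = (x - 1)^4

Eigenvalues and multiplicities (the geometric multiplicity of λ is n − rank(A − λI), which equals the number of Jordan blocks for λ):
  λ = 1: algebraic multiplicity = 4, geometric multiplicity = 2

Determining the block sizes for each eigenvalue:
  λ = 1: with am = 4 and gm = 2, the partition is not yet determined (e.g. several partitions of 4 into 2 parts exist). Let N = A − (1)·I. Computing rank(N^1) = 2, rank(N^2) = 0; the number of blocks of size ≥ j is rank(N^{j−1}) − rank(N^j), giving [2, 2]. So we have 2 block(s) of size 2 → block sizes [2, 2]

Assembling the blocks gives a Jordan form
J =
  [1, 1, 0, 0]
  [0, 1, 0, 0]
  [0, 0, 1, 1]
  [0, 0, 0, 1]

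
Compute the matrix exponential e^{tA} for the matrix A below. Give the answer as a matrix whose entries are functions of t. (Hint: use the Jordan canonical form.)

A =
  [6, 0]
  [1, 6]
e^{tA} =
  [exp(6*t), 0]
  [t*exp(6*t), exp(6*t)]

Strategy: write A = P · J · P⁻¹ where J is a Jordan canonical form, so e^{tA} = P · e^{tJ} · P⁻¹, and e^{tJ} can be computed block-by-block.

A has Jordan form
J =
  [6, 1]
  [0, 6]
(up to reordering of blocks).

Per-block formulas:
  For a 2×2 Jordan block J_2(6): exp(t · J_2(6)) = e^(6t)·(I + t·N), where N is the 2×2 nilpotent shift.

After assembling e^{tJ} and conjugating by P, we get:

e^{tA} =
  [exp(6*t), 0]
  [t*exp(6*t), exp(6*t)]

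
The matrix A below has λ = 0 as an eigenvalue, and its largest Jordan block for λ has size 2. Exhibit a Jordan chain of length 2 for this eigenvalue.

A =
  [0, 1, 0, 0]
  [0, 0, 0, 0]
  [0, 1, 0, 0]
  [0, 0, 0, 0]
A Jordan chain for λ = 0 of length 2:
v_1 = (1, 0, 1, 0)ᵀ
v_2 = (0, 1, 0, 0)ᵀ

Let N = A − (0)·I. We want v_2 with N^2 v_2 = 0 but N^1 v_2 ≠ 0; then v_{j-1} := N · v_j for j = 2, …, 2.

Pick v_2 = (0, 1, 0, 0)ᵀ.
Then v_1 = N · v_2 = (1, 0, 1, 0)ᵀ.

Sanity check: (A − (0)·I) v_1 = (0, 0, 0, 0)ᵀ = 0. ✓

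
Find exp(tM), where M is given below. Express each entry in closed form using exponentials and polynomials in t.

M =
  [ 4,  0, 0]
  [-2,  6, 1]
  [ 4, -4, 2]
e^{tM} =
  [exp(4*t), 0, 0]
  [-2*t*exp(4*t), 2*t*exp(4*t) + exp(4*t), t*exp(4*t)]
  [4*t*exp(4*t), -4*t*exp(4*t), -2*t*exp(4*t) + exp(4*t)]

Strategy: write M = P · J · P⁻¹ where J is a Jordan canonical form, so e^{tM} = P · e^{tJ} · P⁻¹, and e^{tJ} can be computed block-by-block.

M has Jordan form
J =
  [4, 1, 0]
  [0, 4, 0]
  [0, 0, 4]
(up to reordering of blocks).

Per-block formulas:
  For a 2×2 Jordan block J_2(4): exp(t · J_2(4)) = e^(4t)·(I + t·N), where N is the 2×2 nilpotent shift.
  For a 1×1 block at λ = 4: exp(t · [4]) = [e^(4t)].

After assembling e^{tJ} and conjugating by P, we get:

e^{tM} =
  [exp(4*t), 0, 0]
  [-2*t*exp(4*t), 2*t*exp(4*t) + exp(4*t), t*exp(4*t)]
  [4*t*exp(4*t), -4*t*exp(4*t), -2*t*exp(4*t) + exp(4*t)]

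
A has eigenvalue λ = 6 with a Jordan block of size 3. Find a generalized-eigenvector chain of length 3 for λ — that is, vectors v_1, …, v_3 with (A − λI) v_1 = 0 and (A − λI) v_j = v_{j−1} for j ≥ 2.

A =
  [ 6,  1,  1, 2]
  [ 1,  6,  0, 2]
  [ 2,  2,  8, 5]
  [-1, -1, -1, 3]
A Jordan chain for λ = 6 of length 3:
v_1 = (0, -1, 1, 0)ᵀ
v_2 = (1, 0, 2, -1)ᵀ
v_3 = (0, 1, 0, 0)ᵀ

Let N = A − (6)·I. We want v_3 with N^3 v_3 = 0 but N^2 v_3 ≠ 0; then v_{j-1} := N · v_j for j = 3, …, 2.

Pick v_3 = (0, 1, 0, 0)ᵀ.
Then v_2 = N · v_3 = (1, 0, 2, -1)ᵀ.
Then v_1 = N · v_2 = (0, -1, 1, 0)ᵀ.

Sanity check: (A − (6)·I) v_1 = (0, 0, 0, 0)ᵀ = 0. ✓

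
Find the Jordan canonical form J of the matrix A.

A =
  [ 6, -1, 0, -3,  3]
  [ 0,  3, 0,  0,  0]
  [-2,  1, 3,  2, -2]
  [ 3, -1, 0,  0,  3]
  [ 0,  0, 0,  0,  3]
J_2(3) ⊕ J_2(3) ⊕ J_1(3)

The characteristic polynomial is
  det(x·I − A) = x^5 - 15*x^4 + 90*x^3 - 270*x^2 + 405*x - 243 = (x - 3)^5

Eigenvalues and multiplicities (the geometric multiplicity of λ is n − rank(A − λI), which equals the number of Jordan blocks for λ):
  λ = 3: algebraic multiplicity = 5, geometric multiplicity = 3

Determining the block sizes for each eigenvalue:
  λ = 3: with am = 5 and gm = 3, the partition is not yet determined (e.g. several partitions of 5 into 3 parts exist). Let N = A − (3)·I. Computing rank(N^1) = 2, rank(N^2) = 0; the number of blocks of size ≥ j is rank(N^{j−1}) − rank(N^j), giving [3, 2]. So we have 2 block(s) of size 2, 1 block(s) of size 1 → block sizes [2, 2, 1]

Assembling the blocks gives a Jordan form
J =
  [3, 1, 0, 0, 0]
  [0, 3, 0, 0, 0]
  [0, 0, 3, 1, 0]
  [0, 0, 0, 3, 0]
  [0, 0, 0, 0, 3]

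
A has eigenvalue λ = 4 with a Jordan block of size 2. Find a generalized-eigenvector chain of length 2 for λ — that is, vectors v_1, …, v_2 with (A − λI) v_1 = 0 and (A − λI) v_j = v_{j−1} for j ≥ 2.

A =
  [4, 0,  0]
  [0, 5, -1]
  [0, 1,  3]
A Jordan chain for λ = 4 of length 2:
v_1 = (0, 1, 1)ᵀ
v_2 = (0, 1, 0)ᵀ

Let N = A − (4)·I. We want v_2 with N^2 v_2 = 0 but N^1 v_2 ≠ 0; then v_{j-1} := N · v_j for j = 2, …, 2.

Pick v_2 = (0, 1, 0)ᵀ.
Then v_1 = N · v_2 = (0, 1, 1)ᵀ.

Sanity check: (A − (4)·I) v_1 = (0, 0, 0)ᵀ = 0. ✓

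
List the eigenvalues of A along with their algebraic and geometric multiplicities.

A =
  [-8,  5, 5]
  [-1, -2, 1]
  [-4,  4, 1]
λ = -3: alg = 3, geom = 2

Step 1 — factor the characteristic polynomial to read off the algebraic multiplicities:
  χ_A(x) = (x + 3)^3

Step 2 — compute geometric multiplicities via the rank-nullity identity g(λ) = n − rank(A − λI):
  rank(A − (-3)·I) = 1, so dim ker(A − (-3)·I) = n − 1 = 2

Summary:
  λ = -3: algebraic multiplicity = 3, geometric multiplicity = 2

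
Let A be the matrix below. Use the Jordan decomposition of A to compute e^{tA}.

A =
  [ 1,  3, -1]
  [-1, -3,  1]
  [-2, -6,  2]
e^{tA} =
  [t + 1, 3*t, -t]
  [-t, 1 - 3*t, t]
  [-2*t, -6*t, 2*t + 1]

Strategy: write A = P · J · P⁻¹ where J is a Jordan canonical form, so e^{tA} = P · e^{tJ} · P⁻¹, and e^{tJ} can be computed block-by-block.

A has Jordan form
J =
  [0, 1, 0]
  [0, 0, 0]
  [0, 0, 0]
(up to reordering of blocks).

Per-block formulas:
  For a 2×2 Jordan block J_2(0): exp(t · J_2(0)) = e^(0t)·(I + t·N), where N is the 2×2 nilpotent shift.
  For a 1×1 block at λ = 0: exp(t · [0]) = [e^(0t)].

After assembling e^{tJ} and conjugating by P, we get:

e^{tA} =
  [t + 1, 3*t, -t]
  [-t, 1 - 3*t, t]
  [-2*t, -6*t, 2*t + 1]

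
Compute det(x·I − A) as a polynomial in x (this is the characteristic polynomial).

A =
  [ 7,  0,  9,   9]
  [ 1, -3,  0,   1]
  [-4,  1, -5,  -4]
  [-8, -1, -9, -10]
x^4 + 11*x^3 + 42*x^2 + 68*x + 40

Expanding det(x·I − A) (e.g. by cofactor expansion or by noting that A is similar to its Jordan form J, which has the same characteristic polynomial as A) gives
  χ_A(x) = x^4 + 11*x^3 + 42*x^2 + 68*x + 40
which factors as (x + 2)^3*(x + 5). The eigenvalues (with algebraic multiplicities) are λ = -5 with multiplicity 1, λ = -2 with multiplicity 3.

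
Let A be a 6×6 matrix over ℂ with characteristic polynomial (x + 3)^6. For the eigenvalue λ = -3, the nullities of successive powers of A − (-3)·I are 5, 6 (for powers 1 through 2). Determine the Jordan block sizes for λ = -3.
Block sizes for λ = -3: [2, 1, 1, 1, 1]

From the dimensions of kernels of powers, the number of Jordan blocks of size at least j is d_j − d_{j−1} where d_j = dim ker(N^j) (with d_0 = 0). Computing the differences gives [5, 1].
The number of blocks of size exactly k is (#blocks of size ≥ k) − (#blocks of size ≥ k + 1), so the partition is: 4 block(s) of size 1, 1 block(s) of size 2.
In nonincreasing order the block sizes are [2, 1, 1, 1, 1].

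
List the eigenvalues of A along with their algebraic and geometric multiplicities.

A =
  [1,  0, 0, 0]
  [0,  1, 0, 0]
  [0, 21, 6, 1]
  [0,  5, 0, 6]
λ = 1: alg = 2, geom = 2; λ = 6: alg = 2, geom = 1

Step 1 — factor the characteristic polynomial to read off the algebraic multiplicities:
  χ_A(x) = (x - 6)^2*(x - 1)^2

Step 2 — compute geometric multiplicities via the rank-nullity identity g(λ) = n − rank(A − λI):
  rank(A − (1)·I) = 2, so dim ker(A − (1)·I) = n − 2 = 2
  rank(A − (6)·I) = 3, so dim ker(A − (6)·I) = n − 3 = 1

Summary:
  λ = 1: algebraic multiplicity = 2, geometric multiplicity = 2
  λ = 6: algebraic multiplicity = 2, geometric multiplicity = 1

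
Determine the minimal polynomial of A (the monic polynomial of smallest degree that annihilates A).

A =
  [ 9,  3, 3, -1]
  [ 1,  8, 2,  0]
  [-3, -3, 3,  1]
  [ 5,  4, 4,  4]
x^3 - 18*x^2 + 108*x - 216

The characteristic polynomial is χ_A(x) = (x - 6)^4, so the eigenvalues are known. The minimal polynomial is
  m_A(x) = Π_λ (x − λ)^{k_λ}
where k_λ is the size of the *largest* Jordan block for λ (equivalently, the smallest k with (A − λI)^k v = 0 for every generalised eigenvector v of λ).

  λ = 6: largest Jordan block has size 3, contributing (x − 6)^3

So m_A(x) = (x - 6)^3 = x^3 - 18*x^2 + 108*x - 216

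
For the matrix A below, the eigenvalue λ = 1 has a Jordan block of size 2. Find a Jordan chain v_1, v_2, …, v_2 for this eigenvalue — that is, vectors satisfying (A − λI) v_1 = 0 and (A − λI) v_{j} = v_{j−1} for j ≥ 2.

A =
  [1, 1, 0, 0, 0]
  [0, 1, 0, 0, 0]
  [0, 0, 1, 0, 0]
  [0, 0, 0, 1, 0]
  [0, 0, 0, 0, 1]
A Jordan chain for λ = 1 of length 2:
v_1 = (1, 0, 0, 0, 0)ᵀ
v_2 = (0, 1, 0, 0, 0)ᵀ

Let N = A − (1)·I. We want v_2 with N^2 v_2 = 0 but N^1 v_2 ≠ 0; then v_{j-1} := N · v_j for j = 2, …, 2.

Pick v_2 = (0, 1, 0, 0, 0)ᵀ.
Then v_1 = N · v_2 = (1, 0, 0, 0, 0)ᵀ.

Sanity check: (A − (1)·I) v_1 = (0, 0, 0, 0, 0)ᵀ = 0. ✓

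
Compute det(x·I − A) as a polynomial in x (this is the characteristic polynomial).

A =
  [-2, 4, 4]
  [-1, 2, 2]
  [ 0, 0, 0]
x^3

Expanding det(x·I − A) (e.g. by cofactor expansion or by noting that A is similar to its Jordan form J, which has the same characteristic polynomial as A) gives
  χ_A(x) = x^3
which factors as x^3. The eigenvalues (with algebraic multiplicities) are λ = 0 with multiplicity 3.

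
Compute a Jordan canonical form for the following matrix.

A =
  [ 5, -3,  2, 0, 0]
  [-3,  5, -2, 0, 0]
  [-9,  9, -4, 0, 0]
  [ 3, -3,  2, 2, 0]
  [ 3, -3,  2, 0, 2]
J_2(2) ⊕ J_1(2) ⊕ J_1(2) ⊕ J_1(2)

The characteristic polynomial is
  det(x·I − A) = x^5 - 10*x^4 + 40*x^3 - 80*x^2 + 80*x - 32 = (x - 2)^5

Eigenvalues and multiplicities (the geometric multiplicity of λ is n − rank(A − λI), which equals the number of Jordan blocks for λ):
  λ = 2: algebraic multiplicity = 5, geometric multiplicity = 4

Determining the block sizes for each eigenvalue:
  λ = 2: 4 blocks summing to 5 forces exactly one block of size 2 and the rest size 1 → block sizes [2, 1, 1, 1]

Assembling the blocks gives a Jordan form
J =
  [2, 1, 0, 0, 0]
  [0, 2, 0, 0, 0]
  [0, 0, 2, 0, 0]
  [0, 0, 0, 2, 0]
  [0, 0, 0, 0, 2]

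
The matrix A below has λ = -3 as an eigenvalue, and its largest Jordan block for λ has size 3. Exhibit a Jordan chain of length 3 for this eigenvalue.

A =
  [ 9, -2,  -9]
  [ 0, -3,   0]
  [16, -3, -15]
A Jordan chain for λ = -3 of length 3:
v_1 = (3, 0, 4)ᵀ
v_2 = (-2, 0, -3)ᵀ
v_3 = (0, 1, 0)ᵀ

Let N = A − (-3)·I. We want v_3 with N^3 v_3 = 0 but N^2 v_3 ≠ 0; then v_{j-1} := N · v_j for j = 3, …, 2.

Pick v_3 = (0, 1, 0)ᵀ.
Then v_2 = N · v_3 = (-2, 0, -3)ᵀ.
Then v_1 = N · v_2 = (3, 0, 4)ᵀ.

Sanity check: (A − (-3)·I) v_1 = (0, 0, 0)ᵀ = 0. ✓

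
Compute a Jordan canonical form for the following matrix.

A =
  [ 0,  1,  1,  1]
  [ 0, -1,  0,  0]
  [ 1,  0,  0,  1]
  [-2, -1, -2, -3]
J_2(-1) ⊕ J_2(-1)

The characteristic polynomial is
  det(x·I − A) = x^4 + 4*x^3 + 6*x^2 + 4*x + 1 = (x + 1)^4

Eigenvalues and multiplicities (the geometric multiplicity of λ is n − rank(A − λI), which equals the number of Jordan blocks for λ):
  λ = -1: algebraic multiplicity = 4, geometric multiplicity = 2

Determining the block sizes for each eigenvalue:
  λ = -1: with am = 4 and gm = 2, the partition is not yet determined (e.g. several partitions of 4 into 2 parts exist). Let N = A − (-1)·I. Computing rank(N^1) = 2, rank(N^2) = 0; the number of blocks of size ≥ j is rank(N^{j−1}) − rank(N^j), giving [2, 2]. So we have 2 block(s) of size 2 → block sizes [2, 2]

Assembling the blocks gives a Jordan form
J =
  [-1,  1,  0,  0]
  [ 0, -1,  0,  0]
  [ 0,  0, -1,  1]
  [ 0,  0,  0, -1]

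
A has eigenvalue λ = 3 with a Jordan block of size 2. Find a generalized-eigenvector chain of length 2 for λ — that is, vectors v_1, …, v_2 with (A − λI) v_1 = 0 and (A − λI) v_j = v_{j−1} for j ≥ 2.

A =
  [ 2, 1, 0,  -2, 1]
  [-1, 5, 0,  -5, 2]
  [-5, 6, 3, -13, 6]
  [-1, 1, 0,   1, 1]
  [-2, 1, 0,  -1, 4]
A Jordan chain for λ = 3 of length 2:
v_1 = (-1, -1, -5, -1, -2)ᵀ
v_2 = (1, 0, 0, 0, 0)ᵀ

Let N = A − (3)·I. We want v_2 with N^2 v_2 = 0 but N^1 v_2 ≠ 0; then v_{j-1} := N · v_j for j = 2, …, 2.

Pick v_2 = (1, 0, 0, 0, 0)ᵀ.
Then v_1 = N · v_2 = (-1, -1, -5, -1, -2)ᵀ.

Sanity check: (A − (3)·I) v_1 = (0, 0, 0, 0, 0)ᵀ = 0. ✓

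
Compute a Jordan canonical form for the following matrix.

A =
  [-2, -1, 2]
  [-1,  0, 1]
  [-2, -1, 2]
J_3(0)

The characteristic polynomial is
  det(x·I − A) = x^3

Eigenvalues and multiplicities (the geometric multiplicity of λ is n − rank(A − λI), which equals the number of Jordan blocks for λ):
  λ = 0: algebraic multiplicity = 3, geometric multiplicity = 1

Determining the block sizes for each eigenvalue:
  λ = 0: one block (gm = 1), so the single block has size am = 3 → block sizes [3]

Assembling the blocks gives a Jordan form
J =
  [0, 1, 0]
  [0, 0, 1]
  [0, 0, 0]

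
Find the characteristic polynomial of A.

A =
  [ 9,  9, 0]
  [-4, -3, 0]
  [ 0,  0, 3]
x^3 - 9*x^2 + 27*x - 27

Expanding det(x·I − A) (e.g. by cofactor expansion or by noting that A is similar to its Jordan form J, which has the same characteristic polynomial as A) gives
  χ_A(x) = x^3 - 9*x^2 + 27*x - 27
which factors as (x - 3)^3. The eigenvalues (with algebraic multiplicities) are λ = 3 with multiplicity 3.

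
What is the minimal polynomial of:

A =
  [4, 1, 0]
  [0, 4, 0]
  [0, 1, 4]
x^2 - 8*x + 16

The characteristic polynomial is χ_A(x) = (x - 4)^3, so the eigenvalues are known. The minimal polynomial is
  m_A(x) = Π_λ (x − λ)^{k_λ}
where k_λ is the size of the *largest* Jordan block for λ (equivalently, the smallest k with (A − λI)^k v = 0 for every generalised eigenvector v of λ).

  λ = 4: largest Jordan block has size 2, contributing (x − 4)^2

So m_A(x) = (x - 4)^2 = x^2 - 8*x + 16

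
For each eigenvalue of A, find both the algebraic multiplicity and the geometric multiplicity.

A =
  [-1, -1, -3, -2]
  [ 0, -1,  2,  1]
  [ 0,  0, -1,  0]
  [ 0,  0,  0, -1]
λ = -1: alg = 4, geom = 2

Step 1 — factor the characteristic polynomial to read off the algebraic multiplicities:
  χ_A(x) = (x + 1)^4

Step 2 — compute geometric multiplicities via the rank-nullity identity g(λ) = n − rank(A − λI):
  rank(A − (-1)·I) = 2, so dim ker(A − (-1)·I) = n − 2 = 2

Summary:
  λ = -1: algebraic multiplicity = 4, geometric multiplicity = 2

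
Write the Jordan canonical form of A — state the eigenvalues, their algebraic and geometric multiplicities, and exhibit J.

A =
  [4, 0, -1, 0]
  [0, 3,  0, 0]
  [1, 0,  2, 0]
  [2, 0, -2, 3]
J_2(3) ⊕ J_1(3) ⊕ J_1(3)

The characteristic polynomial is
  det(x·I − A) = x^4 - 12*x^3 + 54*x^2 - 108*x + 81 = (x - 3)^4

Eigenvalues and multiplicities (the geometric multiplicity of λ is n − rank(A − λI), which equals the number of Jordan blocks for λ):
  λ = 3: algebraic multiplicity = 4, geometric multiplicity = 3

Determining the block sizes for each eigenvalue:
  λ = 3: 3 blocks summing to 4 forces exactly one block of size 2 and the rest size 1 → block sizes [2, 1, 1]

Assembling the blocks gives a Jordan form
J =
  [3, 1, 0, 0]
  [0, 3, 0, 0]
  [0, 0, 3, 0]
  [0, 0, 0, 3]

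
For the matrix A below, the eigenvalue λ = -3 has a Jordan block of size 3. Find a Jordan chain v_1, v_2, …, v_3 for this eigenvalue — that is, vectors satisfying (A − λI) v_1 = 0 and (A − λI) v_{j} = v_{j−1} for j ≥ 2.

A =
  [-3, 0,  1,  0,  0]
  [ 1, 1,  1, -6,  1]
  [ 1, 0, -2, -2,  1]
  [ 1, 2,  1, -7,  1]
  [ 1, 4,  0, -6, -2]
A Jordan chain for λ = -3 of length 3:
v_1 = (1, 0, 0, 0, -1)ᵀ
v_2 = (0, 1, 1, 1, 1)ᵀ
v_3 = (1, 0, 0, 0, 0)ᵀ

Let N = A − (-3)·I. We want v_3 with N^3 v_3 = 0 but N^2 v_3 ≠ 0; then v_{j-1} := N · v_j for j = 3, …, 2.

Pick v_3 = (1, 0, 0, 0, 0)ᵀ.
Then v_2 = N · v_3 = (0, 1, 1, 1, 1)ᵀ.
Then v_1 = N · v_2 = (1, 0, 0, 0, -1)ᵀ.

Sanity check: (A − (-3)·I) v_1 = (0, 0, 0, 0, 0)ᵀ = 0. ✓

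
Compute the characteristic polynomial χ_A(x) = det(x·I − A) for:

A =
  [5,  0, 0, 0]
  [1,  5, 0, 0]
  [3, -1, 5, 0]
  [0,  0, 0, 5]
x^4 - 20*x^3 + 150*x^2 - 500*x + 625

Expanding det(x·I − A) (e.g. by cofactor expansion or by noting that A is similar to its Jordan form J, which has the same characteristic polynomial as A) gives
  χ_A(x) = x^4 - 20*x^3 + 150*x^2 - 500*x + 625
which factors as (x - 5)^4. The eigenvalues (with algebraic multiplicities) are λ = 5 with multiplicity 4.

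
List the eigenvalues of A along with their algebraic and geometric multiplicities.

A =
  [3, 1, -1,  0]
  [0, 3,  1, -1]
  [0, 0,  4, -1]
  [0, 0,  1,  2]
λ = 3: alg = 4, geom = 2

Step 1 — factor the characteristic polynomial to read off the algebraic multiplicities:
  χ_A(x) = (x - 3)^4

Step 2 — compute geometric multiplicities via the rank-nullity identity g(λ) = n − rank(A − λI):
  rank(A − (3)·I) = 2, so dim ker(A − (3)·I) = n − 2 = 2

Summary:
  λ = 3: algebraic multiplicity = 4, geometric multiplicity = 2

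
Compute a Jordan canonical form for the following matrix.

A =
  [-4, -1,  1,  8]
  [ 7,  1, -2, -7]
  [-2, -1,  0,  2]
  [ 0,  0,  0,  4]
J_3(-1) ⊕ J_1(4)

The characteristic polynomial is
  det(x·I − A) = x^4 - x^3 - 9*x^2 - 11*x - 4 = (x - 4)*(x + 1)^3

Eigenvalues and multiplicities (the geometric multiplicity of λ is n − rank(A − λI), which equals the number of Jordan blocks for λ):
  λ = -1: algebraic multiplicity = 3, geometric multiplicity = 1
  λ = 4: algebraic multiplicity = 1, geometric multiplicity = 1

Determining the block sizes for each eigenvalue:
  λ = -1: one block (gm = 1), so the single block has size am = 3 → block sizes [3]
  λ = 4: one block (gm = 1), so the single block has size am = 1 → block sizes [1]

Assembling the blocks gives a Jordan form
J =
  [-1,  1,  0, 0]
  [ 0, -1,  1, 0]
  [ 0,  0, -1, 0]
  [ 0,  0,  0, 4]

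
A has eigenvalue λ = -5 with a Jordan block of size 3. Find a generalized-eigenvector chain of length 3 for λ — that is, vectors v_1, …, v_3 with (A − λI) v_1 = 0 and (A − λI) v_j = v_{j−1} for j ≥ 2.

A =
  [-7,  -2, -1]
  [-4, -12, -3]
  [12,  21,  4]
A Jordan chain for λ = -5 of length 3:
v_1 = (-3, -6, 18)ᵀ
v_2 = (-2, -7, 21)ᵀ
v_3 = (0, 1, 0)ᵀ

Let N = A − (-5)·I. We want v_3 with N^3 v_3 = 0 but N^2 v_3 ≠ 0; then v_{j-1} := N · v_j for j = 3, …, 2.

Pick v_3 = (0, 1, 0)ᵀ.
Then v_2 = N · v_3 = (-2, -7, 21)ᵀ.
Then v_1 = N · v_2 = (-3, -6, 18)ᵀ.

Sanity check: (A − (-5)·I) v_1 = (0, 0, 0)ᵀ = 0. ✓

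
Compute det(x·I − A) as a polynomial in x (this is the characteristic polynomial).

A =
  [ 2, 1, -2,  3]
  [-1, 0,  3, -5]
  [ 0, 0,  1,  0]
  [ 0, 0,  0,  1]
x^4 - 4*x^3 + 6*x^2 - 4*x + 1

Expanding det(x·I − A) (e.g. by cofactor expansion or by noting that A is similar to its Jordan form J, which has the same characteristic polynomial as A) gives
  χ_A(x) = x^4 - 4*x^3 + 6*x^2 - 4*x + 1
which factors as (x - 1)^4. The eigenvalues (with algebraic multiplicities) are λ = 1 with multiplicity 4.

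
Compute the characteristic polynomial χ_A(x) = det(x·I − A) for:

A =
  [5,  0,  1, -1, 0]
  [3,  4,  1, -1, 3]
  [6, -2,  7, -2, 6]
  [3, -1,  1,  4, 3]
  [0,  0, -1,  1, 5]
x^5 - 25*x^4 + 250*x^3 - 1250*x^2 + 3125*x - 3125

Expanding det(x·I − A) (e.g. by cofactor expansion or by noting that A is similar to its Jordan form J, which has the same characteristic polynomial as A) gives
  χ_A(x) = x^5 - 25*x^4 + 250*x^3 - 1250*x^2 + 3125*x - 3125
which factors as (x - 5)^5. The eigenvalues (with algebraic multiplicities) are λ = 5 with multiplicity 5.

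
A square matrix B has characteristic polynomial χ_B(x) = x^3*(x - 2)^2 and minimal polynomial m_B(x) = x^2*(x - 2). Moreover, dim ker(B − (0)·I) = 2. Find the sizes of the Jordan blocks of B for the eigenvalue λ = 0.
Block sizes for λ = 0: [2, 1]

Step 1 — from the characteristic polynomial, algebraic multiplicity of λ = 0 is 3. From dim ker(B − (0)·I) = 2, there are exactly 2 Jordan blocks for λ = 0.
Step 2 — from the minimal polynomial, the factor (x − 0)^2 tells us the largest block for λ = 0 has size 2.
Step 3 — with total size 3, 2 blocks, and largest block 2, the block sizes (in nonincreasing order) are [2, 1].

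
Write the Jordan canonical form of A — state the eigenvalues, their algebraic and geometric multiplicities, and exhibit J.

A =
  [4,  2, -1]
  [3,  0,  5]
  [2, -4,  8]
J_3(4)

The characteristic polynomial is
  det(x·I − A) = x^3 - 12*x^2 + 48*x - 64 = (x - 4)^3

Eigenvalues and multiplicities (the geometric multiplicity of λ is n − rank(A − λI), which equals the number of Jordan blocks for λ):
  λ = 4: algebraic multiplicity = 3, geometric multiplicity = 1

Determining the block sizes for each eigenvalue:
  λ = 4: one block (gm = 1), so the single block has size am = 3 → block sizes [3]

Assembling the blocks gives a Jordan form
J =
  [4, 1, 0]
  [0, 4, 1]
  [0, 0, 4]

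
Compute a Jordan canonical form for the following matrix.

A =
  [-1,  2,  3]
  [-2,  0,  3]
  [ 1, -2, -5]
J_3(-2)

The characteristic polynomial is
  det(x·I − A) = x^3 + 6*x^2 + 12*x + 8 = (x + 2)^3

Eigenvalues and multiplicities (the geometric multiplicity of λ is n − rank(A − λI), which equals the number of Jordan blocks for λ):
  λ = -2: algebraic multiplicity = 3, geometric multiplicity = 1

Determining the block sizes for each eigenvalue:
  λ = -2: one block (gm = 1), so the single block has size am = 3 → block sizes [3]

Assembling the blocks gives a Jordan form
J =
  [-2,  1,  0]
  [ 0, -2,  1]
  [ 0,  0, -2]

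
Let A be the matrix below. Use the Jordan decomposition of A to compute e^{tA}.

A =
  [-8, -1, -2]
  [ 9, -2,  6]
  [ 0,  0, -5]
e^{tA} =
  [-3*t*exp(-5*t) + exp(-5*t), -t*exp(-5*t), -2*t*exp(-5*t)]
  [9*t*exp(-5*t), 3*t*exp(-5*t) + exp(-5*t), 6*t*exp(-5*t)]
  [0, 0, exp(-5*t)]

Strategy: write A = P · J · P⁻¹ where J is a Jordan canonical form, so e^{tA} = P · e^{tJ} · P⁻¹, and e^{tJ} can be computed block-by-block.

A has Jordan form
J =
  [-5,  1,  0]
  [ 0, -5,  0]
  [ 0,  0, -5]
(up to reordering of blocks).

Per-block formulas:
  For a 1×1 block at λ = -5: exp(t · [-5]) = [e^(-5t)].
  For a 2×2 Jordan block J_2(-5): exp(t · J_2(-5)) = e^(-5t)·(I + t·N), where N is the 2×2 nilpotent shift.

After assembling e^{tJ} and conjugating by P, we get:

e^{tA} =
  [-3*t*exp(-5*t) + exp(-5*t), -t*exp(-5*t), -2*t*exp(-5*t)]
  [9*t*exp(-5*t), 3*t*exp(-5*t) + exp(-5*t), 6*t*exp(-5*t)]
  [0, 0, exp(-5*t)]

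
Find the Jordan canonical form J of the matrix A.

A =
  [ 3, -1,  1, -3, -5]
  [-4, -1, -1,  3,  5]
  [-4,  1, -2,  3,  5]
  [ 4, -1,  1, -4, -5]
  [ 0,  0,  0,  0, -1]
J_3(-1) ⊕ J_1(-1) ⊕ J_1(-1)

The characteristic polynomial is
  det(x·I − A) = x^5 + 5*x^4 + 10*x^3 + 10*x^2 + 5*x + 1 = (x + 1)^5

Eigenvalues and multiplicities (the geometric multiplicity of λ is n − rank(A − λI), which equals the number of Jordan blocks for λ):
  λ = -1: algebraic multiplicity = 5, geometric multiplicity = 3

Determining the block sizes for each eigenvalue:
  λ = -1: with am = 5 and gm = 3, the partition is not yet determined (e.g. several partitions of 5 into 3 parts exist). Let N = A − (-1)·I. Computing rank(N^1) = 2, rank(N^2) = 1, rank(N^3) = 0; the number of blocks of size ≥ j is rank(N^{j−1}) − rank(N^j), giving [3, 1, 1]. So we have 1 block(s) of size 3, 2 block(s) of size 1 → block sizes [3, 1, 1]

Assembling the blocks gives a Jordan form
J =
  [-1,  1,  0,  0,  0]
  [ 0, -1,  1,  0,  0]
  [ 0,  0, -1,  0,  0]
  [ 0,  0,  0, -1,  0]
  [ 0,  0,  0,  0, -1]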